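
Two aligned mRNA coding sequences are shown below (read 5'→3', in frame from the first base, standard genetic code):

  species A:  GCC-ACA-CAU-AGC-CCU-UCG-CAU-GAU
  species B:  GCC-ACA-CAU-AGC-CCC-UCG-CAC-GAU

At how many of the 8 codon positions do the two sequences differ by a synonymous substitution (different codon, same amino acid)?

Codon 1: GCC Ala / GCC Ala — identical.
Codon 2: ACA Thr / ACA Thr — identical.
Codon 3: CAU His / CAU His — identical.
Codon 4: AGC Ser / AGC Ser — identical.
Codon 5: CCU Pro / CCC Pro — synonymous.
Codon 6: UCG Ser / UCG Ser — identical.
Codon 7: CAU His / CAC His — synonymous.
Codon 8: GAU Asp / GAU Asp — identical.
Synonymous differences: 2.

2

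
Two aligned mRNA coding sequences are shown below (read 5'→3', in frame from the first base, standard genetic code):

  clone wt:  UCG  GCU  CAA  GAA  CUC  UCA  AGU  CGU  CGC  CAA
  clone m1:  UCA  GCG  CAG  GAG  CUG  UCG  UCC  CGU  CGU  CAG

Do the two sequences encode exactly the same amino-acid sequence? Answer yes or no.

Codon 1: UCG Ser / UCA Ser — synonymous.
Codon 2: GCU Ala / GCG Ala — synonymous.
Codon 3: CAA Gln / CAG Gln — synonymous.
Codon 4: GAA Glu / GAG Glu — synonymous.
Codon 5: CUC Leu / CUG Leu — synonymous.
Codon 6: UCA Ser / UCG Ser — synonymous.
Codon 7: AGU Ser / UCC Ser — synonymous.
Codon 8: CGU Arg / CGU Arg — identical.
Codon 9: CGC Arg / CGU Arg — synonymous.
Codon 10: CAA Gln / CAG Gln — synonymous.
Nonsynonymous differences: 0 → same protein.

yes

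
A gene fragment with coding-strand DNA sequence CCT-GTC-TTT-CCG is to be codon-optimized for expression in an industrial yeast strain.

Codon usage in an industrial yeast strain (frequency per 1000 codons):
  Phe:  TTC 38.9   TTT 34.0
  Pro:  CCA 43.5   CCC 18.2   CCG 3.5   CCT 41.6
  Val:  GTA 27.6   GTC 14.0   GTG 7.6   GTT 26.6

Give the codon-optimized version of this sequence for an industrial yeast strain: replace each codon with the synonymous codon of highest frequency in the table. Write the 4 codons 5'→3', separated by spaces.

Codon 1 (Pro): best is CCA at 43.5.
Codon 2 (Val): best is GTA at 27.6.
Codon 3 (Phe): best is TTC at 38.9.
Codon 4 (Pro): best is CCA at 43.5.

CCA GTA TTC CCA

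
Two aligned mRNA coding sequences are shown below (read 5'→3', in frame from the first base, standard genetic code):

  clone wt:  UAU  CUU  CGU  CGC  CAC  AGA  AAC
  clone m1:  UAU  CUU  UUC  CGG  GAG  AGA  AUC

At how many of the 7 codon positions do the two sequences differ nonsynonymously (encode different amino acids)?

Codon 1: UAU Tyr / UAU Tyr — identical.
Codon 2: CUU Leu / CUU Leu — identical.
Codon 3: CGU Arg / UUC Phe — nonsynonymous.
Codon 4: CGC Arg / CGG Arg — synonymous.
Codon 5: CAC His / GAG Glu — nonsynonymous.
Codon 6: AGA Arg / AGA Arg — identical.
Codon 7: AAC Asn / AUC Ile — nonsynonymous.
Nonsynonymous differences: 3.

3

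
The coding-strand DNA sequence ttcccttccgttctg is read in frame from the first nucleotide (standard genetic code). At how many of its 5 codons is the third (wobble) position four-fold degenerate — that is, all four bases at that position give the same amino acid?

4

Codon 1 TTC (Phe): third position 2-fold.
Codon 2 CCT (Pro): third position 4-fold.
Codon 3 TCC (Ser): third position 4-fold.
Codon 4 GTT (Val): third position 4-fold.
Codon 5 CTG (Leu): third position 4-fold.
Four-fold degenerate third positions: 4.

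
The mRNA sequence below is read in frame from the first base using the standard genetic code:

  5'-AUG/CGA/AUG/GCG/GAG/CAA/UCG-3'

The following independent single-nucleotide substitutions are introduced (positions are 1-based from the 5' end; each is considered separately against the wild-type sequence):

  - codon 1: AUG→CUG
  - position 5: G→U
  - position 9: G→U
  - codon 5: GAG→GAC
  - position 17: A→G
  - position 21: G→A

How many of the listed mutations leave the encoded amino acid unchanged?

1

Codon 1: AUG (Met) → CUG (Leu) — missense.
Codon 2: CGA (Arg) → CUA (Leu) — missense.
Codon 3: AUG (Met) → AUU (Ile) — missense.
Codon 5: GAG (Glu) → GAC (Asp) — missense.
Codon 6: CAA (Gln) → CGA (Arg) — missense.
Codon 7: UCG (Ser) → UCA (Ser) — synonymous.
Synonymous: 1 of 6.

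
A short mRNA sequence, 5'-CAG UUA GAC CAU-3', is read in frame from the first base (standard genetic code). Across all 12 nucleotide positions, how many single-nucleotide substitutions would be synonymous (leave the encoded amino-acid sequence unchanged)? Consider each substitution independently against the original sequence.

Codon 1 (CAG, Gln): 1 synonymous substitution.
Codon 2 (UUA, Leu): 2 synonymous substitutions.
Codon 3 (GAC, Asp): 1 synonymous substitution.
Codon 4 (CAU, His): 1 synonymous substitution.
Total: 1 + 2 + 1 + 1 = 5.

5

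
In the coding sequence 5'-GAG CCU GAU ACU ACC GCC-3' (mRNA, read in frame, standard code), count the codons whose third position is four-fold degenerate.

Codon 1 GAG (Glu): third position 2-fold.
Codon 2 CCU (Pro): third position 4-fold.
Codon 3 GAU (Asp): third position 2-fold.
Codon 4 ACU (Thr): third position 4-fold.
Codon 5 ACC (Thr): third position 4-fold.
Codon 6 GCC (Ala): third position 4-fold.
Four-fold degenerate third positions: 4.

4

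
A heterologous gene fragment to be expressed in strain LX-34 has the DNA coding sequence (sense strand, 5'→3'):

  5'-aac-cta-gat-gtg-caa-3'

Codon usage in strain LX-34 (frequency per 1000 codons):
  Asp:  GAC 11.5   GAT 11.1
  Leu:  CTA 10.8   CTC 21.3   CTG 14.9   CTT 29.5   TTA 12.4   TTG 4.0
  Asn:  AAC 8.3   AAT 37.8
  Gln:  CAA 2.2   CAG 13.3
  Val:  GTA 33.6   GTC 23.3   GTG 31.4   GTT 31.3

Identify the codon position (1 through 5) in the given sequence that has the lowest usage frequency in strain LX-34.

Codon 1 AAC (Asn): 8.3 per 1000.
Codon 2 CTA (Leu): 10.8 per 1000.
Codon 3 GAT (Asp): 11.1 per 1000.
Codon 4 GTG (Val): 31.4 per 1000.
Codon 5 CAA (Gln): 2.2 per 1000.
Lowest frequency is 2.2 at codon 5.

5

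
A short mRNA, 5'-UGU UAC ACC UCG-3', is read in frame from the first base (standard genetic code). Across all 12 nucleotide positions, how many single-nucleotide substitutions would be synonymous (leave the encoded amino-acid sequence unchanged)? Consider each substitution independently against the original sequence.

Codon 1 (UGU, Cys): 1 synonymous substitution.
Codon 2 (UAC, Tyr): 1 synonymous substitution.
Codon 3 (ACC, Thr): 3 synonymous substitutions.
Codon 4 (UCG, Ser): 3 synonymous substitutions.
Total: 1 + 1 + 3 + 3 = 8.

8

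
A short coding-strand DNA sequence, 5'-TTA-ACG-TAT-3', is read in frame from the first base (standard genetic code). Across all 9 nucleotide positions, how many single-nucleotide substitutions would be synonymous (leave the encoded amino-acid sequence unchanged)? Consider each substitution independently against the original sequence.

6

Codon 1 (TTA, Leu): 2 synonymous substitutions.
Codon 2 (ACG, Thr): 3 synonymous substitutions.
Codon 3 (TAT, Tyr): 1 synonymous substitution.
Total: 2 + 3 + 1 = 6.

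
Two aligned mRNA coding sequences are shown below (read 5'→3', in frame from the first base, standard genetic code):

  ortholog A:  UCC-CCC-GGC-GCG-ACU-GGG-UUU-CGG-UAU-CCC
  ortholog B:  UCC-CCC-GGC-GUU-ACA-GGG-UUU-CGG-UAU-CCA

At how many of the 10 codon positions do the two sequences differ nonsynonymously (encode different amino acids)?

Codon 1: UCC Ser / UCC Ser — identical.
Codon 2: CCC Pro / CCC Pro — identical.
Codon 3: GGC Gly / GGC Gly — identical.
Codon 4: GCG Ala / GUU Val — nonsynonymous.
Codon 5: ACU Thr / ACA Thr — synonymous.
Codon 6: GGG Gly / GGG Gly — identical.
Codon 7: UUU Phe / UUU Phe — identical.
Codon 8: CGG Arg / CGG Arg — identical.
Codon 9: UAU Tyr / UAU Tyr — identical.
Codon 10: CCC Pro / CCA Pro — synonymous.
Nonsynonymous differences: 1.

1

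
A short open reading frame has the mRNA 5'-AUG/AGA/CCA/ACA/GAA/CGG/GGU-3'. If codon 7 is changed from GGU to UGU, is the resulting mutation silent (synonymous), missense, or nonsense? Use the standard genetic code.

Position 19 falls in codon 7: GGU → Gly.
After the substitution the codon is UGU → Cys.
Gly ≠ Cys, so this is a missense mutation.

missense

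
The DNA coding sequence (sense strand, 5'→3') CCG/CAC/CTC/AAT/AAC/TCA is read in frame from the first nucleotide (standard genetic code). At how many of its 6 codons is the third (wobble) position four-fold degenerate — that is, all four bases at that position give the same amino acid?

3

Codon 1 CCG (Pro): third position 4-fold.
Codon 2 CAC (His): third position 2-fold.
Codon 3 CTC (Leu): third position 4-fold.
Codon 4 AAT (Asn): third position 2-fold.
Codon 5 AAC (Asn): third position 2-fold.
Codon 6 TCA (Ser): third position 4-fold.
Four-fold degenerate third positions: 3.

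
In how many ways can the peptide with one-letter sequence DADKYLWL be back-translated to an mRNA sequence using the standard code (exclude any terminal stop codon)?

2304

Asp: 2 codons.
Ala: 4 codons.
Asp: 2 codons.
Lys: 2 codons.
Tyr: 2 codons.
Leu: 6 codons.
Trp: 1 codon.
Leu: 6 codons.
2 × 4 × 2 × 2 × 2 × 6 × 1 × 6 = 2304.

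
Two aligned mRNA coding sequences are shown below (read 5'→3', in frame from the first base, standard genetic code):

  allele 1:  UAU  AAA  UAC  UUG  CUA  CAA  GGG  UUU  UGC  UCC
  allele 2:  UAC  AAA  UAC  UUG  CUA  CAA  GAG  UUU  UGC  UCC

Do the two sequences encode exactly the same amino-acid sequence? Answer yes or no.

no

Codon 1: UAU Tyr / UAC Tyr — synonymous.
Codon 2: AAA Lys / AAA Lys — identical.
Codon 3: UAC Tyr / UAC Tyr — identical.
Codon 4: UUG Leu / UUG Leu — identical.
Codon 5: CUA Leu / CUA Leu — identical.
Codon 6: CAA Gln / CAA Gln — identical.
Codon 7: GGG Gly / GAG Glu — nonsynonymous.
Codon 8: UUU Phe / UUU Phe — identical.
Codon 9: UGC Cys / UGC Cys — identical.
Codon 10: UCC Ser / UCC Ser — identical.
Nonsynonymous differences: 1 → different protein.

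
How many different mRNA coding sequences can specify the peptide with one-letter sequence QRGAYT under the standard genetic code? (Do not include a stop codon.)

1536

Gln: 2 codons.
Arg: 6 codons.
Gly: 4 codons.
Ala: 4 codons.
Tyr: 2 codons.
Thr: 4 codons.
2 × 6 × 4 × 4 × 2 × 4 = 1536.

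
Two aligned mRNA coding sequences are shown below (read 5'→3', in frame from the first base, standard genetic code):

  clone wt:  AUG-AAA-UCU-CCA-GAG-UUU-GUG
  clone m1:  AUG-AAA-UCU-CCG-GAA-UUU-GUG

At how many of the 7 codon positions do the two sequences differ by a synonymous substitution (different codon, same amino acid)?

2

Codon 1: AUG Met / AUG Met — identical.
Codon 2: AAA Lys / AAA Lys — identical.
Codon 3: UCU Ser / UCU Ser — identical.
Codon 4: CCA Pro / CCG Pro — synonymous.
Codon 5: GAG Glu / GAA Glu — synonymous.
Codon 6: UUU Phe / UUU Phe — identical.
Codon 7: GUG Val / GUG Val — identical.
Synonymous differences: 2.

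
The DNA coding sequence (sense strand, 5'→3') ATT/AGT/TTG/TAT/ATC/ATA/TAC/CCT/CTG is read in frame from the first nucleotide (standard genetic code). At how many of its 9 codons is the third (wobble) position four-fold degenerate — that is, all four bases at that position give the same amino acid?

2

Codon 1 ATT (Ile): third position 3-fold.
Codon 2 AGT (Ser): third position 2-fold.
Codon 3 TTG (Leu): third position 2-fold.
Codon 4 TAT (Tyr): third position 2-fold.
Codon 5 ATC (Ile): third position 3-fold.
Codon 6 ATA (Ile): third position 3-fold.
Codon 7 TAC (Tyr): third position 2-fold.
Codon 8 CCT (Pro): third position 4-fold.
Codon 9 CTG (Leu): third position 4-fold.
Four-fold degenerate third positions: 2.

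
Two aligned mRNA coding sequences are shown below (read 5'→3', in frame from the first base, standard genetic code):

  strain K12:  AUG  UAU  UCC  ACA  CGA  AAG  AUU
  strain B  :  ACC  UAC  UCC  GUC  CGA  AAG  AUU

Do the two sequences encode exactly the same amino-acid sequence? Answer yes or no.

Codon 1: AUG Met / ACC Thr — nonsynonymous.
Codon 2: UAU Tyr / UAC Tyr — synonymous.
Codon 3: UCC Ser / UCC Ser — identical.
Codon 4: ACA Thr / GUC Val — nonsynonymous.
Codon 5: CGA Arg / CGA Arg — identical.
Codon 6: AAG Lys / AAG Lys — identical.
Codon 7: AUU Ile / AUU Ile — identical.
Nonsynonymous differences: 2 → different protein.

no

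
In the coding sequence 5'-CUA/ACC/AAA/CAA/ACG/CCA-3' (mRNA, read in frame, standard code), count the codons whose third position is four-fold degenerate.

4

Codon 1 CUA (Leu): third position 4-fold.
Codon 2 ACC (Thr): third position 4-fold.
Codon 3 AAA (Lys): third position 2-fold.
Codon 4 CAA (Gln): third position 2-fold.
Codon 5 ACG (Thr): third position 4-fold.
Codon 6 CCA (Pro): third position 4-fold.
Four-fold degenerate third positions: 4.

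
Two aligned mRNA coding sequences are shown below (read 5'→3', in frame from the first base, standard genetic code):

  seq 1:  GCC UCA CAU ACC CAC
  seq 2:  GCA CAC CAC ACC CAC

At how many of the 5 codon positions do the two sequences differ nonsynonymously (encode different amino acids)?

1

Codon 1: GCC Ala / GCA Ala — synonymous.
Codon 2: UCA Ser / CAC His — nonsynonymous.
Codon 3: CAU His / CAC His — synonymous.
Codon 4: ACC Thr / ACC Thr — identical.
Codon 5: CAC His / CAC His — identical.
Nonsynonymous differences: 1.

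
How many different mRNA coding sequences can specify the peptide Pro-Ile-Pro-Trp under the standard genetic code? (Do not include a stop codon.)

48

Pro: 4 codons.
Ile: 3 codons.
Pro: 4 codons.
Trp: 1 codon.
4 × 3 × 4 × 1 = 48.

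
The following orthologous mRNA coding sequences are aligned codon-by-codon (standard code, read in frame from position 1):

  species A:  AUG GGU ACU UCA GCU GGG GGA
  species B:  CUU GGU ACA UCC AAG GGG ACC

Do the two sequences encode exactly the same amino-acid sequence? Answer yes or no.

Codon 1: AUG Met / CUU Leu — nonsynonymous.
Codon 2: GGU Gly / GGU Gly — identical.
Codon 3: ACU Thr / ACA Thr — synonymous.
Codon 4: UCA Ser / UCC Ser — synonymous.
Codon 5: GCU Ala / AAG Lys — nonsynonymous.
Codon 6: GGG Gly / GGG Gly — identical.
Codon 7: GGA Gly / ACC Thr — nonsynonymous.
Nonsynonymous differences: 3 → different protein.

no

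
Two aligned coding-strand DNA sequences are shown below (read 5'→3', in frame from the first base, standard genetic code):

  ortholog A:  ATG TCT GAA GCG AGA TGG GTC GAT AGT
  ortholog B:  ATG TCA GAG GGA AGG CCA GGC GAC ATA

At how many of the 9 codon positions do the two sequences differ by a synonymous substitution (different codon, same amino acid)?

Codon 1: ATG Met / ATG Met — identical.
Codon 2: TCT Ser / TCA Ser — synonymous.
Codon 3: GAA Glu / GAG Glu — synonymous.
Codon 4: GCG Ala / GGA Gly — nonsynonymous.
Codon 5: AGA Arg / AGG Arg — synonymous.
Codon 6: TGG Trp / CCA Pro — nonsynonymous.
Codon 7: GTC Val / GGC Gly — nonsynonymous.
Codon 8: GAT Asp / GAC Asp — synonymous.
Codon 9: AGT Ser / ATA Ile — nonsynonymous.
Synonymous differences: 4.

4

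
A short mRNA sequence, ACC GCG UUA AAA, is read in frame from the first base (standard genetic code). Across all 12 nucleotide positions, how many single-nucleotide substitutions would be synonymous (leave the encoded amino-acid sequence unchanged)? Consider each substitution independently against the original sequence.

9

Codon 1 (ACC, Thr): 3 synonymous substitutions.
Codon 2 (GCG, Ala): 3 synonymous substitutions.
Codon 3 (UUA, Leu): 2 synonymous substitutions.
Codon 4 (AAA, Lys): 1 synonymous substitution.
Total: 3 + 3 + 2 + 1 = 9.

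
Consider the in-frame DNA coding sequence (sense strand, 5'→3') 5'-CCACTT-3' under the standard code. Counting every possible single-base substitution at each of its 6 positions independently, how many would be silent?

Codon 1 (CCA, Pro): 3 synonymous substitutions.
Codon 2 (CTT, Leu): 3 synonymous substitutions.
Total: 3 + 3 = 6.

6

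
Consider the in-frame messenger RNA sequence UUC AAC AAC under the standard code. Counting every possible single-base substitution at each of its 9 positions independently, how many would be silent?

Codon 1 (UUC, Phe): 1 synonymous substitution.
Codon 2 (AAC, Asn): 1 synonymous substitution.
Codon 3 (AAC, Asn): 1 synonymous substitution.
Total: 1 + 1 + 1 = 3.

3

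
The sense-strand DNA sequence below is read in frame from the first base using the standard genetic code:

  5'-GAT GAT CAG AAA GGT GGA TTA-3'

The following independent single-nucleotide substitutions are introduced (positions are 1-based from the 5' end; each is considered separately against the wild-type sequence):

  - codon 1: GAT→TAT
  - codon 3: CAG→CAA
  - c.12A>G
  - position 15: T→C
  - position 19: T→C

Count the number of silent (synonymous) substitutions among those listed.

Codon 1: GAT (Asp) → TAT (Tyr) — missense.
Codon 3: CAG (Gln) → CAA (Gln) — synonymous.
Codon 4: AAA (Lys) → AAG (Lys) — synonymous.
Codon 5: GGT (Gly) → GGC (Gly) — synonymous.
Codon 7: TTA (Leu) → CTA (Leu) — synonymous.
Synonymous: 4 of 5.

4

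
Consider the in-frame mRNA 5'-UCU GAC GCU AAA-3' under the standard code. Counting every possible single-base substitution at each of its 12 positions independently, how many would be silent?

8

Codon 1 (UCU, Ser): 3 synonymous substitutions.
Codon 2 (GAC, Asp): 1 synonymous substitution.
Codon 3 (GCU, Ala): 3 synonymous substitutions.
Codon 4 (AAA, Lys): 1 synonymous substitution.
Total: 3 + 1 + 3 + 1 = 8.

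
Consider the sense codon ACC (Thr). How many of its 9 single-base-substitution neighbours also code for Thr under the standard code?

Position 1: none → 0 synonymous.
Position 2: none → 0 synonymous.
Position 3: ACU, ACA, ACG → 3 synonymous.
Total: 0 + 0 + 3 = 3.

3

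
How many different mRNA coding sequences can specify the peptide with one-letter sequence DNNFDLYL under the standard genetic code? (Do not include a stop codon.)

2304

Asp: 2 codons.
Asn: 2 codons.
Asn: 2 codons.
Phe: 2 codons.
Asp: 2 codons.
Leu: 6 codons.
Tyr: 2 codons.
Leu: 6 codons.
2 × 2 × 2 × 2 × 2 × 6 × 2 × 6 = 2304.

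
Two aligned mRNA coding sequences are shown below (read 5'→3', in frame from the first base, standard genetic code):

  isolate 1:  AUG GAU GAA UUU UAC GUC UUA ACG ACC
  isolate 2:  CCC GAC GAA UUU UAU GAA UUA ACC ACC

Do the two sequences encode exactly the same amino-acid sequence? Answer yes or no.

Codon 1: AUG Met / CCC Pro — nonsynonymous.
Codon 2: GAU Asp / GAC Asp — synonymous.
Codon 3: GAA Glu / GAA Glu — identical.
Codon 4: UUU Phe / UUU Phe — identical.
Codon 5: UAC Tyr / UAU Tyr — synonymous.
Codon 6: GUC Val / GAA Glu — nonsynonymous.
Codon 7: UUA Leu / UUA Leu — identical.
Codon 8: ACG Thr / ACC Thr — synonymous.
Codon 9: ACC Thr / ACC Thr — identical.
Nonsynonymous differences: 2 → different protein.

no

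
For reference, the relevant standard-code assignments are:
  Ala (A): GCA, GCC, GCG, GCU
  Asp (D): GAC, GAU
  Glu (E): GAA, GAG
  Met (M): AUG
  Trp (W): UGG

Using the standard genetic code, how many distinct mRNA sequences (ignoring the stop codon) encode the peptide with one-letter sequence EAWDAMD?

128

Glu: 2 codons.
Ala: 4 codons.
Trp: 1 codon.
Asp: 2 codons.
Ala: 4 codons.
Met: 1 codon.
Asp: 2 codons.
2 × 4 × 1 × 2 × 4 × 1 × 2 = 128.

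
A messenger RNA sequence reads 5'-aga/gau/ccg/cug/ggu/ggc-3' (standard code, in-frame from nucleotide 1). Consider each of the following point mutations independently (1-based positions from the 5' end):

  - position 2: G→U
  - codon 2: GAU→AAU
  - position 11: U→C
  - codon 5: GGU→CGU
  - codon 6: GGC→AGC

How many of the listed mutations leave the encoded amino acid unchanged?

Codon 1: AGA (Arg) → AUA (Ile) — missense.
Codon 2: GAU (Asp) → AAU (Asn) — missense.
Codon 4: CUG (Leu) → CCG (Pro) — missense.
Codon 5: GGU (Gly) → CGU (Arg) — missense.
Codon 6: GGC (Gly) → AGC (Ser) — missense.
Synonymous: 0 of 5.

0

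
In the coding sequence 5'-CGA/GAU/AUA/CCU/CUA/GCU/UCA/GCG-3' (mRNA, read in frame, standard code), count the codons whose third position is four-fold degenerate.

6

Codon 1 CGA (Arg): third position 4-fold.
Codon 2 GAU (Asp): third position 2-fold.
Codon 3 AUA (Ile): third position 3-fold.
Codon 4 CCU (Pro): third position 4-fold.
Codon 5 CUA (Leu): third position 4-fold.
Codon 6 GCU (Ala): third position 4-fold.
Codon 7 UCA (Ser): third position 4-fold.
Codon 8 GCG (Ala): third position 4-fold.
Four-fold degenerate third positions: 6.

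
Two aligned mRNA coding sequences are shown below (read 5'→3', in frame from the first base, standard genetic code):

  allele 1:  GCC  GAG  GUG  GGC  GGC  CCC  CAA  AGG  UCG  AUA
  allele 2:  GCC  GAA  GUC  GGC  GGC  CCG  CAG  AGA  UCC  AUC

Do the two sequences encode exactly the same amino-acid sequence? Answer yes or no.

Codon 1: GCC Ala / GCC Ala — identical.
Codon 2: GAG Glu / GAA Glu — synonymous.
Codon 3: GUG Val / GUC Val — synonymous.
Codon 4: GGC Gly / GGC Gly — identical.
Codon 5: GGC Gly / GGC Gly — identical.
Codon 6: CCC Pro / CCG Pro — synonymous.
Codon 7: CAA Gln / CAG Gln — synonymous.
Codon 8: AGG Arg / AGA Arg — synonymous.
Codon 9: UCG Ser / UCC Ser — synonymous.
Codon 10: AUA Ile / AUC Ile — synonymous.
Nonsynonymous differences: 0 → same protein.

yes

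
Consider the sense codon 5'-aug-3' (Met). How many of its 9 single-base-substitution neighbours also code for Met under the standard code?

0

Position 1: none → 0 synonymous.
Position 2: none → 0 synonymous.
Position 3: none → 0 synonymous.
Total: 0 + 0 + 0 = 0.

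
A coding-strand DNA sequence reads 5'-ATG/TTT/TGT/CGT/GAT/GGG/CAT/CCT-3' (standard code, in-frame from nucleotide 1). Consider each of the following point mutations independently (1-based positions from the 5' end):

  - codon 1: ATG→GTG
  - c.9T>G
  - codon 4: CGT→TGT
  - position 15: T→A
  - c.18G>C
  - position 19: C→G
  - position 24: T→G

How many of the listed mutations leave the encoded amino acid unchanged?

2

Codon 1: ATG (Met) → GTG (Val) — missense.
Codon 3: TGT (Cys) → TGG (Trp) — missense.
Codon 4: CGT (Arg) → TGT (Cys) — missense.
Codon 5: GAT (Asp) → GAA (Glu) — missense.
Codon 6: GGG (Gly) → GGC (Gly) — synonymous.
Codon 7: CAT (His) → GAT (Asp) — missense.
Codon 8: CCT (Pro) → CCG (Pro) — synonymous.
Synonymous: 2 of 7.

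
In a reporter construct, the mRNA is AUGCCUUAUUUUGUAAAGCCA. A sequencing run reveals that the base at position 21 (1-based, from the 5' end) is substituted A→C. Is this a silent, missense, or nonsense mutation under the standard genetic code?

silent

Position 21 falls in codon 7: CCA → Pro.
After the substitution the codon is CCC → Pro.
Both encode Pro, so the change is synonymous.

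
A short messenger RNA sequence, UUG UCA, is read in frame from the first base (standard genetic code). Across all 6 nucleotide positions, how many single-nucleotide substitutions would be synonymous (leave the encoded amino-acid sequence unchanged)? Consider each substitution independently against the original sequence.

Codon 1 (UUG, Leu): 2 synonymous substitutions.
Codon 2 (UCA, Ser): 3 synonymous substitutions.
Total: 2 + 3 = 5.

5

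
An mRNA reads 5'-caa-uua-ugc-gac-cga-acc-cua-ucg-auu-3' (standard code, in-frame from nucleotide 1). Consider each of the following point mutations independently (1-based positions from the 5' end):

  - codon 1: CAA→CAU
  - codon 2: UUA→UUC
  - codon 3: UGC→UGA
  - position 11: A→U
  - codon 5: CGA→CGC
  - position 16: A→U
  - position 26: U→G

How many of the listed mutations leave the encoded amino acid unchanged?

1

Codon 1: CAA (Gln) → CAU (His) — missense.
Codon 2: UUA (Leu) → UUC (Phe) — missense.
Codon 3: UGC (Cys) → UGA (Stop) — nonsense.
Codon 4: GAC (Asp) → GUC (Val) — missense.
Codon 5: CGA (Arg) → CGC (Arg) — synonymous.
Codon 6: ACC (Thr) → UCC (Ser) — missense.
Codon 9: AUU (Ile) → AGU (Ser) — missense.
Synonymous: 1 of 7.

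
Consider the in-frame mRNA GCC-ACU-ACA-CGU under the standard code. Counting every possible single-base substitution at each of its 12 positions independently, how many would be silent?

12

Codon 1 (GCC, Ala): 3 synonymous substitutions.
Codon 2 (ACU, Thr): 3 synonymous substitutions.
Codon 3 (ACA, Thr): 3 synonymous substitutions.
Codon 4 (CGU, Arg): 3 synonymous substitutions.
Total: 3 + 3 + 3 + 3 = 12.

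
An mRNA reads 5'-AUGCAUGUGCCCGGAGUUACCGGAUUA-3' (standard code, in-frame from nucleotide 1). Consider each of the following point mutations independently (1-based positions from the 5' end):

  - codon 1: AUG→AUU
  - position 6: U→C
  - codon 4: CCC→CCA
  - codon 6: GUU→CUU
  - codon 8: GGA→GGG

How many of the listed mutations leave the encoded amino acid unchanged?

3

Codon 1: AUG (Met) → AUU (Ile) — missense.
Codon 2: CAU (His) → CAC (His) — synonymous.
Codon 4: CCC (Pro) → CCA (Pro) — synonymous.
Codon 6: GUU (Val) → CUU (Leu) — missense.
Codon 8: GGA (Gly) → GGG (Gly) — synonymous.
Synonymous: 3 of 5.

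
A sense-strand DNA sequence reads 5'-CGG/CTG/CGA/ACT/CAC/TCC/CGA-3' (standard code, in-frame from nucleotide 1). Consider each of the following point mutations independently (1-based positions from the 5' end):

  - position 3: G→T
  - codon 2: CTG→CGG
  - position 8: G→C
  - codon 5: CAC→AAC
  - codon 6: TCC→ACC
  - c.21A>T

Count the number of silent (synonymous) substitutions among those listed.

2

Codon 1: CGG (Arg) → CGT (Arg) — synonymous.
Codon 2: CTG (Leu) → CGG (Arg) — missense.
Codon 3: CGA (Arg) → CCA (Pro) — missense.
Codon 5: CAC (His) → AAC (Asn) — missense.
Codon 6: TCC (Ser) → ACC (Thr) — missense.
Codon 7: CGA (Arg) → CGT (Arg) — synonymous.
Synonymous: 2 of 6.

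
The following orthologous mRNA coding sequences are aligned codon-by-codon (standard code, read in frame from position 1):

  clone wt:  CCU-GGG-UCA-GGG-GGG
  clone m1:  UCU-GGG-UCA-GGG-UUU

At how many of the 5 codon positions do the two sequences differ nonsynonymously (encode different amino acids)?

2

Codon 1: CCU Pro / UCU Ser — nonsynonymous.
Codon 2: GGG Gly / GGG Gly — identical.
Codon 3: UCA Ser / UCA Ser — identical.
Codon 4: GGG Gly / GGG Gly — identical.
Codon 5: GGG Gly / UUU Phe — nonsynonymous.
Nonsynonymous differences: 2.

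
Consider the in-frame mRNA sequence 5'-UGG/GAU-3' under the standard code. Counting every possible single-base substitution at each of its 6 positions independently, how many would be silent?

1

Codon 1 (UGG, Trp): 0 synonymous substitutions.
Codon 2 (GAU, Asp): 1 synonymous substitution.
Total: 0 + 1 = 1.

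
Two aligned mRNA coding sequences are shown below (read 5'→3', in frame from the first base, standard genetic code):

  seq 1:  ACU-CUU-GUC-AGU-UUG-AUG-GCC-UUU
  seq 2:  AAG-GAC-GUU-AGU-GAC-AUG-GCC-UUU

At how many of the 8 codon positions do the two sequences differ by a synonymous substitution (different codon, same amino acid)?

Codon 1: ACU Thr / AAG Lys — nonsynonymous.
Codon 2: CUU Leu / GAC Asp — nonsynonymous.
Codon 3: GUC Val / GUU Val — synonymous.
Codon 4: AGU Ser / AGU Ser — identical.
Codon 5: UUG Leu / GAC Asp — nonsynonymous.
Codon 6: AUG Met / AUG Met — identical.
Codon 7: GCC Ala / GCC Ala — identical.
Codon 8: UUU Phe / UUU Phe — identical.
Synonymous differences: 1.

1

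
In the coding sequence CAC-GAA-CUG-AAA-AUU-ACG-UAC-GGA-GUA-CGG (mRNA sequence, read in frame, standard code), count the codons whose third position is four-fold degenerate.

Codon 1 CAC (His): third position 2-fold.
Codon 2 GAA (Glu): third position 2-fold.
Codon 3 CUG (Leu): third position 4-fold.
Codon 4 AAA (Lys): third position 2-fold.
Codon 5 AUU (Ile): third position 3-fold.
Codon 6 ACG (Thr): third position 4-fold.
Codon 7 UAC (Tyr): third position 2-fold.
Codon 8 GGA (Gly): third position 4-fold.
Codon 9 GUA (Val): third position 4-fold.
Codon 10 CGG (Arg): third position 4-fold.
Four-fold degenerate third positions: 5.

5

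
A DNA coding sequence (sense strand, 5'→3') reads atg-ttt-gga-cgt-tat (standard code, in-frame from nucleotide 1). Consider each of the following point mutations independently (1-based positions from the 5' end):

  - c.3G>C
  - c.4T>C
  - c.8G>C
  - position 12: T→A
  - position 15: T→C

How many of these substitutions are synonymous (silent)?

Codon 1: ATG (Met) → ATC (Ile) — missense.
Codon 2: TTT (Phe) → CTT (Leu) — missense.
Codon 3: GGA (Gly) → GCA (Ala) — missense.
Codon 4: CGT (Arg) → CGA (Arg) — synonymous.
Codon 5: TAT (Tyr) → TAC (Tyr) — synonymous.
Synonymous: 2 of 5.

2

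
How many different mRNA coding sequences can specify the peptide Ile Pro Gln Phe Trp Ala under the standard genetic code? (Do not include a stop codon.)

Ile: 3 codons.
Pro: 4 codons.
Gln: 2 codons.
Phe: 2 codons.
Trp: 1 codon.
Ala: 4 codons.
3 × 4 × 2 × 2 × 1 × 4 = 192.

192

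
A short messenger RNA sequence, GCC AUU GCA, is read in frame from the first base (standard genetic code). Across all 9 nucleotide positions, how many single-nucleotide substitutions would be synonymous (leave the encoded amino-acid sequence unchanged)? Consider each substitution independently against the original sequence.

Codon 1 (GCC, Ala): 3 synonymous substitutions.
Codon 2 (AUU, Ile): 2 synonymous substitutions.
Codon 3 (GCA, Ala): 3 synonymous substitutions.
Total: 3 + 2 + 3 = 8.

8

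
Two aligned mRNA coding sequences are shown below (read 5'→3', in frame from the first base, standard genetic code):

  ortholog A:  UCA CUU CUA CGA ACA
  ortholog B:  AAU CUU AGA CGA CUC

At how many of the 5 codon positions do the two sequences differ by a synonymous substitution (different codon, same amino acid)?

0

Codon 1: UCA Ser / AAU Asn — nonsynonymous.
Codon 2: CUU Leu / CUU Leu — identical.
Codon 3: CUA Leu / AGA Arg — nonsynonymous.
Codon 4: CGA Arg / CGA Arg — identical.
Codon 5: ACA Thr / CUC Leu — nonsynonymous.
Synonymous differences: 0.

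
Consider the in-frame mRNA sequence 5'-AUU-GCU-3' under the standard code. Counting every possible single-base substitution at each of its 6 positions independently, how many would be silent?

5

Codon 1 (AUU, Ile): 2 synonymous substitutions.
Codon 2 (GCU, Ala): 3 synonymous substitutions.
Total: 2 + 3 = 5.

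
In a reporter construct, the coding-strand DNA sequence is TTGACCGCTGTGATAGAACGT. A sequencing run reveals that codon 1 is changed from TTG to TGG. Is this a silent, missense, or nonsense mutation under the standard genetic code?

missense

Position 2 falls in codon 1: TTG → Leu.
After the substitution the codon is TGG → Trp.
Leu ≠ Trp, so this is a missense mutation.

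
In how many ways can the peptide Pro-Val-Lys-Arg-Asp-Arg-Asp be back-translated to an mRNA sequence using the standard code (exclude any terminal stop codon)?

Pro: 4 codons.
Val: 4 codons.
Lys: 2 codons.
Arg: 6 codons.
Asp: 2 codons.
Arg: 6 codons.
Asp: 2 codons.
4 × 4 × 2 × 6 × 2 × 6 × 2 = 4608.

4608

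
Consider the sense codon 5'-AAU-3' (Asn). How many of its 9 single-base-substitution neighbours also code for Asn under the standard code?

1

Position 1: none → 0 synonymous.
Position 2: none → 0 synonymous.
Position 3: AAC → 1 synonymous.
Total: 0 + 0 + 1 = 1.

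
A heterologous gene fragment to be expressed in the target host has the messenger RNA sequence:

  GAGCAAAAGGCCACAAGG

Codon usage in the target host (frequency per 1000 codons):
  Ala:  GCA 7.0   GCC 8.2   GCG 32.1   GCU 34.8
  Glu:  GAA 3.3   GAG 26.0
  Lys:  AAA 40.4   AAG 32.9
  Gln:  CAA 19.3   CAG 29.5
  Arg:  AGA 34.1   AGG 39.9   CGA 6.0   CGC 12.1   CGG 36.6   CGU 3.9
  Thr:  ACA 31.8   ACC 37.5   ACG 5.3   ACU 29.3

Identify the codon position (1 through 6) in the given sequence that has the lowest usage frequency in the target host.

Codon 1 GAG (Glu): 26.0 per 1000.
Codon 2 CAA (Gln): 19.3 per 1000.
Codon 3 AAG (Lys): 32.9 per 1000.
Codon 4 GCC (Ala): 8.2 per 1000.
Codon 5 ACA (Thr): 31.8 per 1000.
Codon 6 AGG (Arg): 39.9 per 1000.
Lowest frequency is 8.2 at codon 4.

4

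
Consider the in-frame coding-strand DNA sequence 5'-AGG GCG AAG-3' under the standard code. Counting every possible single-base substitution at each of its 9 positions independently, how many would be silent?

6

Codon 1 (AGG, Arg): 2 synonymous substitutions.
Codon 2 (GCG, Ala): 3 synonymous substitutions.
Codon 3 (AAG, Lys): 1 synonymous substitution.
Total: 2 + 3 + 1 = 6.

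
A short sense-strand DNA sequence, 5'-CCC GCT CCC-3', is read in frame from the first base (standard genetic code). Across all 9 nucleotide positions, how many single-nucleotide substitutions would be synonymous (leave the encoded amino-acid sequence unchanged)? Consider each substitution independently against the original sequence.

Codon 1 (CCC, Pro): 3 synonymous substitutions.
Codon 2 (GCT, Ala): 3 synonymous substitutions.
Codon 3 (CCC, Pro): 3 synonymous substitutions.
Total: 3 + 3 + 3 = 9.

9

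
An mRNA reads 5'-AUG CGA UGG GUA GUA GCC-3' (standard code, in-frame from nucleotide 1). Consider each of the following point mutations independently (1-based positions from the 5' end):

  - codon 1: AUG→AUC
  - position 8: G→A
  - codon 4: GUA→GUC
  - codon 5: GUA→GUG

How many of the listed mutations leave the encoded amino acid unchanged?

2

Codon 1: AUG (Met) → AUC (Ile) — missense.
Codon 3: UGG (Trp) → UAG (Stop) — nonsense.
Codon 4: GUA (Val) → GUC (Val) — synonymous.
Codon 5: GUA (Val) → GUG (Val) — synonymous.
Synonymous: 2 of 4.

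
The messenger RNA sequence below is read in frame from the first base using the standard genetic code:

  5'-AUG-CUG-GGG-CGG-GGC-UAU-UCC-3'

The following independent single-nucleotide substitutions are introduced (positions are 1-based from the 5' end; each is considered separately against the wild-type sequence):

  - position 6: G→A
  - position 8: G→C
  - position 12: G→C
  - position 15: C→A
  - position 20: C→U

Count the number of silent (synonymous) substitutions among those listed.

Codon 2: CUG (Leu) → CUA (Leu) — synonymous.
Codon 3: GGG (Gly) → GCG (Ala) — missense.
Codon 4: CGG (Arg) → CGC (Arg) — synonymous.
Codon 5: GGC (Gly) → GGA (Gly) — synonymous.
Codon 7: UCC (Ser) → UUC (Phe) — missense.
Synonymous: 3 of 5.

3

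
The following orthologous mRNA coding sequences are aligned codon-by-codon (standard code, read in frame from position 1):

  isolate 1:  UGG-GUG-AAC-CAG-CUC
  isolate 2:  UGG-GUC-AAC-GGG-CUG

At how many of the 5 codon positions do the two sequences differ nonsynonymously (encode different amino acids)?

1

Codon 1: UGG Trp / UGG Trp — identical.
Codon 2: GUG Val / GUC Val — synonymous.
Codon 3: AAC Asn / AAC Asn — identical.
Codon 4: CAG Gln / GGG Gly — nonsynonymous.
Codon 5: CUC Leu / CUG Leu — synonymous.
Nonsynonymous differences: 1.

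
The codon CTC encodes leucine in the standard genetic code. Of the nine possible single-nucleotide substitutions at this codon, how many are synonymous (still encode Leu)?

3

Position 1: none → 0 synonymous.
Position 2: none → 0 synonymous.
Position 3: CTT, CTA, CTG → 3 synonymous.
Total: 0 + 0 + 3 = 3.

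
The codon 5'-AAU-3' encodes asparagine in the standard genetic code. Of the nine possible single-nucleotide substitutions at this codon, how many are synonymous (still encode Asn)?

1

Position 1: none → 0 synonymous.
Position 2: none → 0 synonymous.
Position 3: AAC → 1 synonymous.
Total: 0 + 0 + 1 = 1.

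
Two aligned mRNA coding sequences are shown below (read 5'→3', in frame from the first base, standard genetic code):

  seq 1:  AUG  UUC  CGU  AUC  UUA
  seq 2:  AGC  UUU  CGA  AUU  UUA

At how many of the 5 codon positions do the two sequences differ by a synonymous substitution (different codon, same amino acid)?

3

Codon 1: AUG Met / AGC Ser — nonsynonymous.
Codon 2: UUC Phe / UUU Phe — synonymous.
Codon 3: CGU Arg / CGA Arg — synonymous.
Codon 4: AUC Ile / AUU Ile — synonymous.
Codon 5: UUA Leu / UUA Leu — identical.
Synonymous differences: 3.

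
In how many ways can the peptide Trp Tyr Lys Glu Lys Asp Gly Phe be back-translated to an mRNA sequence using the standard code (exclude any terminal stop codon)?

256

Trp: 1 codon.
Tyr: 2 codons.
Lys: 2 codons.
Glu: 2 codons.
Lys: 2 codons.
Asp: 2 codons.
Gly: 4 codons.
Phe: 2 codons.
1 × 2 × 2 × 2 × 2 × 2 × 4 × 2 = 256.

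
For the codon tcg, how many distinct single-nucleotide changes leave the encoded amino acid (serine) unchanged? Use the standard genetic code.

3

Position 1: none → 0 synonymous.
Position 2: none → 0 synonymous.
Position 3: TCT, TCC, TCA → 3 synonymous.
Total: 0 + 0 + 3 = 3.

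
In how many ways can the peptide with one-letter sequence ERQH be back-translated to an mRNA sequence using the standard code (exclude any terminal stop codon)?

Glu: 2 codons.
Arg: 6 codons.
Gln: 2 codons.
His: 2 codons.
2 × 6 × 2 × 2 = 48.

48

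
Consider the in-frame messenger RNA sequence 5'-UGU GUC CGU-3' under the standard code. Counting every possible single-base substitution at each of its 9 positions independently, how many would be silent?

Codon 1 (UGU, Cys): 1 synonymous substitution.
Codon 2 (GUC, Val): 3 synonymous substitutions.
Codon 3 (CGU, Arg): 3 synonymous substitutions.
Total: 1 + 3 + 3 = 7.

7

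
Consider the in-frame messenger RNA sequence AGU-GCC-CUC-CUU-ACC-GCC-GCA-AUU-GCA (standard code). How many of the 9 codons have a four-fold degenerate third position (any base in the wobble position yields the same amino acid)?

7

Codon 1 AGU (Ser): third position 2-fold.
Codon 2 GCC (Ala): third position 4-fold.
Codon 3 CUC (Leu): third position 4-fold.
Codon 4 CUU (Leu): third position 4-fold.
Codon 5 ACC (Thr): third position 4-fold.
Codon 6 GCC (Ala): third position 4-fold.
Codon 7 GCA (Ala): third position 4-fold.
Codon 8 AUU (Ile): third position 3-fold.
Codon 9 GCA (Ala): third position 4-fold.
Four-fold degenerate third positions: 7.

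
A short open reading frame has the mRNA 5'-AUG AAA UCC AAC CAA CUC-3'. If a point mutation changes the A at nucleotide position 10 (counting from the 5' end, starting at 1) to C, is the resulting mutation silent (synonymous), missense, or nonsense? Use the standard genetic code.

missense

Position 10 falls in codon 4: AAC → Asn.
After the substitution the codon is CAC → His.
Asn ≠ His, so this is a missense mutation.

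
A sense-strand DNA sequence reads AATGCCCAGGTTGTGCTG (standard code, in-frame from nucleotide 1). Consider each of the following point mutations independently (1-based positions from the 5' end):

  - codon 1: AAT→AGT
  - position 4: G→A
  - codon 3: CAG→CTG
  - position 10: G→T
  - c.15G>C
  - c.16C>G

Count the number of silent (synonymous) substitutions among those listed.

1

Codon 1: AAT (Asn) → AGT (Ser) — missense.
Codon 2: GCC (Ala) → ACC (Thr) — missense.
Codon 3: CAG (Gln) → CTG (Leu) — missense.
Codon 4: GTT (Val) → TTT (Phe) — missense.
Codon 5: GTG (Val) → GTC (Val) — synonymous.
Codon 6: CTG (Leu) → GTG (Val) — missense.
Synonymous: 1 of 6.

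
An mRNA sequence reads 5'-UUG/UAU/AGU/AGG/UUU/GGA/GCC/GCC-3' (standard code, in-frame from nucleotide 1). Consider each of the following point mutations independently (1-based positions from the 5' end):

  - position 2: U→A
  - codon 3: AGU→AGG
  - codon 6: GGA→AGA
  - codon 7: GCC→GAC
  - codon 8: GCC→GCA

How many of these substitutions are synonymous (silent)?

Codon 1: UUG (Leu) → UAG (Stop) — nonsense.
Codon 3: AGU (Ser) → AGG (Arg) — missense.
Codon 6: GGA (Gly) → AGA (Arg) — missense.
Codon 7: GCC (Ala) → GAC (Asp) — missense.
Codon 8: GCC (Ala) → GCA (Ala) — synonymous.
Synonymous: 1 of 5.

1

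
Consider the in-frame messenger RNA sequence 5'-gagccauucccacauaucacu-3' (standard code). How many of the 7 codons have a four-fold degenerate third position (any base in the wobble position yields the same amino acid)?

3

Codon 1 GAG (Glu): third position 2-fold.
Codon 2 CCA (Pro): third position 4-fold.
Codon 3 UUC (Phe): third position 2-fold.
Codon 4 CCA (Pro): third position 4-fold.
Codon 5 CAU (His): third position 2-fold.
Codon 6 AUC (Ile): third position 3-fold.
Codon 7 ACU (Thr): third position 4-fold.
Four-fold degenerate third positions: 3.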